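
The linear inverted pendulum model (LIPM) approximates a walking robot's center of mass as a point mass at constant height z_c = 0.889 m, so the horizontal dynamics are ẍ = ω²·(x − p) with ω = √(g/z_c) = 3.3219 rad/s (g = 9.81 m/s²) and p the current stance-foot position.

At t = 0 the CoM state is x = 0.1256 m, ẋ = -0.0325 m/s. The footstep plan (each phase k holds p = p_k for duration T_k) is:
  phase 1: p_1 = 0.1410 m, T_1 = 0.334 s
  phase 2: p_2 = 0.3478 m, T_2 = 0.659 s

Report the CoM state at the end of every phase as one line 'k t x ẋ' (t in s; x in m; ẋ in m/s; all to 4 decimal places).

1 0.3340 0.1019 -0.1238
2 0.9930 -0.9279 -4.1602

phase 1: p=0.1410, T=0.334, ωT=1.109515, cosh=1.681302, sinh=1.351583; start (x,ẋ)=(0.125600, -0.032500) → end (x,ẋ)=(0.101885, -0.123786)
phase 2: p=0.3478, T=0.659, ωT=2.189132, cosh=4.519738, sinh=4.407724; start (x,ẋ)=(0.101885, -0.123786) → end (x,ẋ)=(-0.927920, -4.160176)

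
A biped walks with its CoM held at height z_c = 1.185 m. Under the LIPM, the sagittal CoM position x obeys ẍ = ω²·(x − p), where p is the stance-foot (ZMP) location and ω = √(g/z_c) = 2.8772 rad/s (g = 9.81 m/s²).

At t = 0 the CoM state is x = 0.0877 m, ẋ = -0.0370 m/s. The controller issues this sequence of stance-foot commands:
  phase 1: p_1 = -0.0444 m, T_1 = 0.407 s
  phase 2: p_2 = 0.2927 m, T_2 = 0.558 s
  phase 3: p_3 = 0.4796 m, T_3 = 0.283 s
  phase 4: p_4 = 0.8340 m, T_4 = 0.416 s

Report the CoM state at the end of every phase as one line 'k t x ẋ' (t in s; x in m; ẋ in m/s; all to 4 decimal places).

1 0.4070 0.1704 0.4886
2 0.9650 0.3816 0.4246
3 1.2480 0.4812 0.3175
4 1.6640 0.3627 -0.9533

phase 1: p=-0.0444, T=0.407, ωT=1.171020, cosh=1.767666, sinh=1.457616; start (x,ẋ)=(0.087700, -0.037000) → end (x,ẋ)=(0.170364, 0.488604)
phase 2: p=0.2927, T=0.558, ωT=1.605478, cosh=2.590516, sinh=2.389722; start (x,ẋ)=(0.170364, 0.488604) → end (x,ẋ)=(0.381608, 0.424591)
phase 3: p=0.4796, T=0.283, ωT=0.814248, cosh=1.350225, sinh=0.907252; start (x,ẋ)=(0.381608, 0.424591) → end (x,ẋ)=(0.481173, 0.317501)
phase 4: p=0.8340, T=0.416, ωT=1.196915, cosh=1.806008, sinh=1.503883; start (x,ẋ)=(0.481173, 0.317501) → end (x,ẋ)=(0.362747, -0.953262)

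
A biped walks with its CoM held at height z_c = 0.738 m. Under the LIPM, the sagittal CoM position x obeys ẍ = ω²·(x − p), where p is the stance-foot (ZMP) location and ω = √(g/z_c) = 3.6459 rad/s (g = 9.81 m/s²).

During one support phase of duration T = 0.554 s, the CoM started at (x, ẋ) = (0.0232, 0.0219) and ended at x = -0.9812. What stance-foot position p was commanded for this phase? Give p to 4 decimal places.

ωT = 3.6459·0.554 = 2.019829; cosh(ωT) = 3.834856, sinh(ωT) = 3.702177
x(T) = p + (x₀−p)·cosh(ωT) + (ẋ₀/ω)·sinh(ωT) ⇒ p·(1 − cosh) = x(T) − x₀·cosh − (ẋ₀/ω)·sinh
numerator   = -0.9812 − (0.0232)·3.834856 − (0.0219/3.6459)·3.702177 = -1.092407
denominator = 1 − 3.834856 = -2.834856
p = -1.092407 / -2.834856 = 0.3853

p = 0.3853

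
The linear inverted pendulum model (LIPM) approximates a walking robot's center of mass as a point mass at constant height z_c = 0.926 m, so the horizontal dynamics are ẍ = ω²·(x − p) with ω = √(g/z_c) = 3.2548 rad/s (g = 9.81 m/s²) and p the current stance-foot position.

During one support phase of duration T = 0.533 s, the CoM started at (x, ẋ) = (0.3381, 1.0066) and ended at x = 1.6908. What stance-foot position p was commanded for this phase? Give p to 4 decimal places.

p = 0.0761

ωT = 3.2548·0.533 = 1.734808; cosh(ωT) = 2.922138, sinh(ωT) = 2.745704
x(T) = p + (x₀−p)·cosh(ωT) + (ẋ₀/ω)·sinh(ωT) ⇒ p·(1 − cosh) = x(T) − x₀·cosh − (ẋ₀/ω)·sinh
numerator   = 1.6908 − (0.3381)·2.922138 − (1.0066/3.2548)·2.745704 = -0.146329
denominator = 1 − 2.922138 = -1.922138
p = -0.146329 / -1.922138 = 0.0761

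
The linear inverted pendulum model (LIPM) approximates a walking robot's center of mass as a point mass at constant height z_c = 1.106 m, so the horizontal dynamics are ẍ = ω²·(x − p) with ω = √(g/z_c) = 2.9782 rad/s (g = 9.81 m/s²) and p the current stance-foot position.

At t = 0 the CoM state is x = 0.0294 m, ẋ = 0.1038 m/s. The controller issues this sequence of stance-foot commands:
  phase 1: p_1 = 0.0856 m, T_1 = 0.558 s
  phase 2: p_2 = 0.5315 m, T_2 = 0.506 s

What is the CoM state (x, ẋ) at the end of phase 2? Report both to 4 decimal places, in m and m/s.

x = -0.7798, ẋ = -3.5997

phase 1: p=0.0856, T=0.558, ωT=1.661836, cosh=2.729382, sinh=2.539592; start (x,ẋ)=(0.029400, 0.103800) → end (x,ẋ)=(0.020722, -0.141754)
phase 2: p=0.5315, T=0.506, ωT=1.506969, cosh=2.367306, sinh=2.145726; start (x,ẋ)=(0.020722, -0.141754) → end (x,ẋ)=(-0.779799, -3.599652)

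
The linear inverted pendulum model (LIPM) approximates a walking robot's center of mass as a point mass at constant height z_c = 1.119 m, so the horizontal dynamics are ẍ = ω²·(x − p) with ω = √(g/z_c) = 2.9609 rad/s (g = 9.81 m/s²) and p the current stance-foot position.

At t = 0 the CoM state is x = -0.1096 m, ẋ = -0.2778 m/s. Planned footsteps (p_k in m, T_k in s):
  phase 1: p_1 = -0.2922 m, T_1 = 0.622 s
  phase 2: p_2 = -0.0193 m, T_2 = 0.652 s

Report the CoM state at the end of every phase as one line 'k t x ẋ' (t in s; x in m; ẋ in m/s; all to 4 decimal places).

1 0.6220 0.0097 0.7641
2 1.2740 0.9533 2.9783

phase 1: p=-0.2922, T=0.622, ωT=1.841680, cosh=3.232837, sinh=3.074287; start (x,ẋ)=(-0.109600, -0.277800) → end (x,ẋ)=(0.009678, 0.764063)
phase 2: p=-0.0193, T=0.652, ωT=1.930507, cosh=3.519039, sinh=3.373964; start (x,ẋ)=(0.009678, 0.764063) → end (x,ẋ)=(0.953328, 2.978254)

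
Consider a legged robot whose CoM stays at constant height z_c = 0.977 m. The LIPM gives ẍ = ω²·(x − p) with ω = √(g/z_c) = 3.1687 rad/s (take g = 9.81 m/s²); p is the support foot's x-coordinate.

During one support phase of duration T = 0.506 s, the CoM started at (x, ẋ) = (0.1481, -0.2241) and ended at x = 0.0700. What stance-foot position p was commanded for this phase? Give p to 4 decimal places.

ωT = 3.1687·0.506 = 1.603362; cosh(ωT) = 2.585466, sinh(ωT) = 2.384247
x(T) = p + (x₀−p)·cosh(ωT) + (ẋ₀/ω)·sinh(ωT) ⇒ p·(1 − cosh) = x(T) − x₀·cosh − (ẋ₀/ω)·sinh
numerator   = 0.0700 − (0.1481)·2.585466 − (-0.2241/3.1687)·2.384247 = -0.144286
denominator = 1 − 2.585466 = -1.585466
p = -0.144286 / -1.585466 = 0.0910

p = 0.0910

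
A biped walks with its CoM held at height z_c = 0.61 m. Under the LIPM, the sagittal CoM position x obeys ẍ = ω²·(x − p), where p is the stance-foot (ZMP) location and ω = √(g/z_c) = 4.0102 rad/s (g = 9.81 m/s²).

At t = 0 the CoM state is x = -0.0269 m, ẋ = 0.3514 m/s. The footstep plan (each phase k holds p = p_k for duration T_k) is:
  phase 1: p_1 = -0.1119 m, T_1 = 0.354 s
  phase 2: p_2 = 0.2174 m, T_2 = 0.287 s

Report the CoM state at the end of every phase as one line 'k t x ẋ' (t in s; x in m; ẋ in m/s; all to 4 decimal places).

phase 1: p=-0.1119, T=0.354, ωT=1.419611, cosh=2.188659, sinh=1.946851; start (x,ẋ)=(-0.026900, 0.351400) → end (x,ẋ)=(0.244732, 1.432712)
phase 2: p=0.2174, T=0.287, ωT=1.150927, cosh=1.738733, sinh=1.422390; start (x,ẋ)=(0.244732, 1.432712) → end (x,ẋ)=(0.773096, 2.647007)

1 0.3540 0.2447 1.4327
2 0.6410 0.7731 2.6470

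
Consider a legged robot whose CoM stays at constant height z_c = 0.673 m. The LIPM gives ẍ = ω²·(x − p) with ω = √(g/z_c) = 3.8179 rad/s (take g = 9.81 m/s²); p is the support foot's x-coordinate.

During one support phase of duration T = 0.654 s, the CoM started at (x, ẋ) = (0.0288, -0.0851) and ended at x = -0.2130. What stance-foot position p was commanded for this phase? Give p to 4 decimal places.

ωT = 3.8179·0.654 = 2.496907; cosh(ωT) = 6.113603, sinh(ωT) = 6.031264
x(T) = p + (x₀−p)·cosh(ωT) + (ẋ₀/ω)·sinh(ωT) ⇒ p·(1 − cosh) = x(T) − x₀·cosh − (ẋ₀/ω)·sinh
numerator   = -0.2130 − (0.0288)·6.113603 − (-0.0851/3.8179)·6.031264 = -0.254636
denominator = 1 − 6.113603 = -5.113603
p = -0.254636 / -5.113603 = 0.0498

p = 0.0498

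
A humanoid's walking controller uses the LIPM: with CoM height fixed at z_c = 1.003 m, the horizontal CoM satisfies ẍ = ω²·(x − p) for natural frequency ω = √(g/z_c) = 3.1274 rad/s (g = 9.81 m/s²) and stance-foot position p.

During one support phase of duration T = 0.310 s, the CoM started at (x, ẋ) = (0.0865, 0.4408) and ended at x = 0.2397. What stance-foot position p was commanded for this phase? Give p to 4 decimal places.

p = 0.0981

ωT = 3.1274·0.310 = 0.969494; cosh(ωT) = 1.507942, sinh(ωT) = 1.128668
x(T) = p + (x₀−p)·cosh(ωT) + (ẋ₀/ω)·sinh(ωT) ⇒ p·(1 − cosh) = x(T) − x₀·cosh − (ẋ₀/ω)·sinh
numerator   = 0.2397 − (0.0865)·1.507942 − (0.4408/3.1274)·1.128668 = -0.049820
denominator = 1 − 1.507942 = -0.507942
p = -0.049820 / -0.507942 = 0.0981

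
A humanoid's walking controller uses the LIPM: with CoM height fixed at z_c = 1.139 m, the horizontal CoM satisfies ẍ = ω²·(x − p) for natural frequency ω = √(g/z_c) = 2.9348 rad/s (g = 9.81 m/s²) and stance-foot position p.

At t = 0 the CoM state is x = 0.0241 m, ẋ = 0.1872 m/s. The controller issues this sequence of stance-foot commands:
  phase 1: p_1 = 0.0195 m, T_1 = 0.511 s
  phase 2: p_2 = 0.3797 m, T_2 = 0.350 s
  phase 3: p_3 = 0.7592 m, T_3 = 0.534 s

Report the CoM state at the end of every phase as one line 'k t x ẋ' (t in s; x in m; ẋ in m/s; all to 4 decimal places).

1 0.5110 0.1661 0.4690
2 0.8610 0.2377 -0.0244
3 1.3950 -0.5640 -3.5692

phase 1: p=0.0195, T=0.511, ωT=1.499683, cosh=2.351734, sinh=2.128533; start (x,ẋ)=(0.024100, 0.187200) → end (x,ẋ)=(0.166089, 0.468980)
phase 2: p=0.3797, T=0.350, ωT=1.027180, cosh=1.575597, sinh=1.217581; start (x,ẋ)=(0.166089, 0.468980) → end (x,ẋ)=(0.237705, -0.024384)
phase 3: p=0.7592, T=0.534, ωT=1.567183, cosh=2.500880, sinh=2.292248; start (x,ẋ)=(0.237705, -0.024384) → end (x,ẋ)=(-0.564043, -3.569232)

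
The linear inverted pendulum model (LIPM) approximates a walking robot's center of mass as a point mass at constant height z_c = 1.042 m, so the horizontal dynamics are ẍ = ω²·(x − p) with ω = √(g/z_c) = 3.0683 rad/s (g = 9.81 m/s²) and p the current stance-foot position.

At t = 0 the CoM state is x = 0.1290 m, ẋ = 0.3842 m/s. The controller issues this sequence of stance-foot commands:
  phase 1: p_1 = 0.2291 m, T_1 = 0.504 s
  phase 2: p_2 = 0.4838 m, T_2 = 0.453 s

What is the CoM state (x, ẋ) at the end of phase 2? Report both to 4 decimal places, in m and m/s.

phase 1: p=0.2291, T=0.504, ωT=1.546423, cosh=2.453828, sinh=2.240820; start (x,ẋ)=(0.129000, 0.384200) → end (x,ẋ)=(0.264058, 0.254523)
phase 2: p=0.4838, T=0.453, ωT=1.389940, cosh=2.131850, sinh=1.882759; start (x,ẋ)=(0.264058, 0.254523) → end (x,ẋ)=(0.171523, -0.726817)

x = 0.1715, ẋ = -0.7268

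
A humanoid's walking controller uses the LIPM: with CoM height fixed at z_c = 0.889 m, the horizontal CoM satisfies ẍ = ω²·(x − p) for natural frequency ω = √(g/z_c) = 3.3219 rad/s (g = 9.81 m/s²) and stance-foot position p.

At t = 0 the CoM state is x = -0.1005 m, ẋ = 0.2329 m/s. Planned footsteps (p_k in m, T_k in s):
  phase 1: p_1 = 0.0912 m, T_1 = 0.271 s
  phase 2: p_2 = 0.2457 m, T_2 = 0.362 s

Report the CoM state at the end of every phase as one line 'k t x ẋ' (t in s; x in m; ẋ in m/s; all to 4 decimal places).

phase 1: p=0.0912, T=0.271, ωT=0.900235, cosh=1.433328, sinh=1.026853; start (x,ẋ)=(-0.100500, 0.232900) → end (x,ẋ)=(-0.111576, -0.320087)
phase 2: p=0.2457, T=0.362, ωT=1.202528, cosh=1.814477, sinh=1.514043; start (x,ẋ)=(-0.111576, -0.320087) → end (x,ẋ)=(-0.548456, -2.377708)

1 0.2710 -0.1116 -0.3201
2 0.6330 -0.5485 -2.3777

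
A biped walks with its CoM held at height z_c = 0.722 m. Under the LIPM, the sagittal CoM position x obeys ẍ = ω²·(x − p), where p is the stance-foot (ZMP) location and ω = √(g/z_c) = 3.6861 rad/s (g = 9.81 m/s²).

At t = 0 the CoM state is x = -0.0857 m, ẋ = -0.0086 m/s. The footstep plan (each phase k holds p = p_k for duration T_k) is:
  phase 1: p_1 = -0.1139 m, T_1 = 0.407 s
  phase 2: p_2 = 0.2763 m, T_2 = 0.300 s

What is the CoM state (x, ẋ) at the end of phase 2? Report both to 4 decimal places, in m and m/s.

x = -0.2015, ẋ = -1.2935

phase 1: p=-0.1139, T=0.407, ωT=1.500243, cosh=2.352926, sinh=2.129850; start (x,ẋ)=(-0.085700, -0.008600) → end (x,ẋ)=(-0.052517, 0.201159)
phase 2: p=0.2763, T=0.300, ωT=1.105830, cosh=1.676334, sinh=1.345398; start (x,ẋ)=(-0.052517, 0.201159) → end (x,ẋ)=(-0.201485, -1.293482)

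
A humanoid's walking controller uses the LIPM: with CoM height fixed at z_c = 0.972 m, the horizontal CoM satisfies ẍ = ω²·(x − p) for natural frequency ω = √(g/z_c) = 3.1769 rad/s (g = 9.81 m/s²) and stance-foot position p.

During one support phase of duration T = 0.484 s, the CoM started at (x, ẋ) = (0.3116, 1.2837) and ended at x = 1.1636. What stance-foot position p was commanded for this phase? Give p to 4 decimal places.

p = 0.3428

ωT = 3.1769·0.484 = 1.537620; cosh(ωT) = 2.434196, sinh(ωT) = 2.219304
x(T) = p + (x₀−p)·cosh(ωT) + (ẋ₀/ω)·sinh(ωT) ⇒ p·(1 − cosh) = x(T) − x₀·cosh − (ẋ₀/ω)·sinh
numerator   = 1.1636 − (0.3116)·2.434196 − (1.2837/3.1769)·2.219304 = -0.491657
denominator = 1 − 2.434196 = -1.434196
p = -0.491657 / -1.434196 = 0.3428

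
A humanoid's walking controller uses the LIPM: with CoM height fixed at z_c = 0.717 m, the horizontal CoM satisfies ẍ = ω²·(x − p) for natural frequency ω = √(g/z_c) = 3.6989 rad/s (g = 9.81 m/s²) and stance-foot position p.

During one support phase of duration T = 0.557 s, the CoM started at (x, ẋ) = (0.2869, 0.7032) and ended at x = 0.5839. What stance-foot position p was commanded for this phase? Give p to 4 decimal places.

p = 0.4331

ωT = 3.6989·0.557 = 2.060287; cosh(ωT) = 3.987821, sinh(ωT) = 3.860403
x(T) = p + (x₀−p)·cosh(ωT) + (ẋ₀/ω)·sinh(ωT) ⇒ p·(1 − cosh) = x(T) − x₀·cosh − (ẋ₀/ω)·sinh
numerator   = 0.5839 − (0.2869)·3.987821 − (0.7032/3.6989)·3.860403 = -1.294109
denominator = 1 − 3.987821 = -2.987821
p = -1.294109 / -2.987821 = 0.4331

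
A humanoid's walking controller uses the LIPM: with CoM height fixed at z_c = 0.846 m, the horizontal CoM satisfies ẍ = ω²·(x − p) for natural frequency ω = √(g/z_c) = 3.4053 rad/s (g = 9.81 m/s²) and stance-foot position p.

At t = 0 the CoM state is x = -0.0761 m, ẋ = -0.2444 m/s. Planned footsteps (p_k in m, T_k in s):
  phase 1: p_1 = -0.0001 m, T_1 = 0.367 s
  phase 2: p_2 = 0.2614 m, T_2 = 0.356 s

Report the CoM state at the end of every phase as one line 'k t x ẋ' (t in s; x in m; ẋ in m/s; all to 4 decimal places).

1 0.3670 -0.2585 -0.8759
2 0.7230 -1.0837 -4.3144

phase 1: p=-0.0001, T=0.367, ωT=1.249745, cosh=1.888016, sinh=1.601438; start (x,ẋ)=(-0.076100, -0.244400) → end (x,ẋ)=(-0.258525, -0.875888)
phase 2: p=0.2614, T=0.356, ωT=1.212287, cosh=1.829339, sinh=1.531823; start (x,ẋ)=(-0.258525, -0.875888) → end (x,ẋ)=(-1.083724, -4.314390)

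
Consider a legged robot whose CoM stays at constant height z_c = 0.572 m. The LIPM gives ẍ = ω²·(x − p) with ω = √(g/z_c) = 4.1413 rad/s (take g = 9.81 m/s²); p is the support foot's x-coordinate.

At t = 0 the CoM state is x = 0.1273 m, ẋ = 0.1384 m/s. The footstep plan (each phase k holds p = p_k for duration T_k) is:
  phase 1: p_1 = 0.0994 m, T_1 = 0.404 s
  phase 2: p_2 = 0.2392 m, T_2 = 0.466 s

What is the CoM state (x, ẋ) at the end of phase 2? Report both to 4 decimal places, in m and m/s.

phase 1: p=0.0994, T=0.404, ωT=1.673085, cosh=2.758125, sinh=2.570458; start (x,ẋ)=(0.127300, 0.138400) → end (x,ẋ)=(0.262255, 0.678721)
phase 2: p=0.2392, T=0.466, ωT=1.929846, cosh=3.516809, sinh=3.371639; start (x,ẋ)=(0.262255, 0.678721) → end (x,ẋ)=(0.872860, 2.708848)

x = 0.8729, ẋ = 2.7088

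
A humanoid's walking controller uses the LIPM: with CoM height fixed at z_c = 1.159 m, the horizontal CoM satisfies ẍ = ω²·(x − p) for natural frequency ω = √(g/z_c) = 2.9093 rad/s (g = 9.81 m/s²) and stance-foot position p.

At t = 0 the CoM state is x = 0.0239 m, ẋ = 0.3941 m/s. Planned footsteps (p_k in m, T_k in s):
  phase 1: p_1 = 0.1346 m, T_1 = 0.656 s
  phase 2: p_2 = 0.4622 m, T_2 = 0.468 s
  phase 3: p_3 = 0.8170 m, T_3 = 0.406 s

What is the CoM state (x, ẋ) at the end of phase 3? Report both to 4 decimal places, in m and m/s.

x = -0.8509, ẋ = -4.4524

phase 1: p=0.1346, T=0.656, ωT=1.908501, cosh=3.445637, sinh=3.297335; start (x,ẋ)=(0.023900, 0.394100) → end (x,ẋ)=(0.199832, 0.295988)
phase 2: p=0.4622, T=0.468, ωT=1.361552, cosh=2.079255, sinh=1.822992; start (x,ẋ)=(0.199832, 0.295988) → end (x,ẋ)=(0.102138, -0.776069)
phase 3: p=0.8170, T=0.406, ωT=1.181176, cosh=1.782560, sinh=1.475643; start (x,ẋ)=(0.102138, -0.776069) → end (x,ẋ)=(-0.850918, -4.452353)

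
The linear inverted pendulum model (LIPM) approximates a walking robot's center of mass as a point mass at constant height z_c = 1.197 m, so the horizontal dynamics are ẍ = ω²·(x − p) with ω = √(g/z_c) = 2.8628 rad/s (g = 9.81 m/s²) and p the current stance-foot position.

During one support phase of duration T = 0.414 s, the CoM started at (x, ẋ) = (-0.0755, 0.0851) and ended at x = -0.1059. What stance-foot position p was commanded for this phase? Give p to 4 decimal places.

p = 0.0190

ωT = 2.8628·0.414 = 1.185199; cosh(ωT) = 1.788512, sinh(ωT) = 1.482827
x(T) = p + (x₀−p)·cosh(ωT) + (ẋ₀/ω)·sinh(ωT) ⇒ p·(1 − cosh) = x(T) − x₀·cosh − (ẋ₀/ω)·sinh
numerator   = -0.1059 − (-0.0755)·1.788512 − (0.0851/2.8628)·1.482827 = -0.014946
denominator = 1 − 1.788512 = -0.788512
p = -0.014946 / -0.788512 = 0.0190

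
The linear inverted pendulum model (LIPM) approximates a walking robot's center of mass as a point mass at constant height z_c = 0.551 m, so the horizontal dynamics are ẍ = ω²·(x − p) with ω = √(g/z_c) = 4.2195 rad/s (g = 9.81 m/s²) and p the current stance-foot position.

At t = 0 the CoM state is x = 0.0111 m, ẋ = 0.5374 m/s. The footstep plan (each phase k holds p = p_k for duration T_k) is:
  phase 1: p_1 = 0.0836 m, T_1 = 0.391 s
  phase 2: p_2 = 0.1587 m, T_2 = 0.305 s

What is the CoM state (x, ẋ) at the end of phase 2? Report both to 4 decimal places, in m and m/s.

x = 0.5242, ẋ = 1.6746

phase 1: p=0.0836, T=0.391, ωT=1.649825, cosh=2.699075, sinh=2.506991; start (x,ẋ)=(0.011100, 0.537400) → end (x,ẋ)=(0.207210, 0.683560)
phase 2: p=0.1587, T=0.305, ωT=1.286947, cosh=1.948913, sinh=1.672801; start (x,ẋ)=(0.207210, 0.683560) → end (x,ẋ)=(0.524236, 1.674602)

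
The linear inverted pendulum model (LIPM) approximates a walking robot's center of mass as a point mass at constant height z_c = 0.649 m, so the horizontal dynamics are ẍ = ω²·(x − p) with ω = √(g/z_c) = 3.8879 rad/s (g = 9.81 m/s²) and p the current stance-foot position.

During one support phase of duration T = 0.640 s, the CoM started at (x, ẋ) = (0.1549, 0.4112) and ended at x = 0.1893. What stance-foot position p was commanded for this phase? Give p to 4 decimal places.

ωT = 3.8879·0.640 = 2.488256; cosh(ωT) = 6.061657, sinh(ωT) = 5.978602
x(T) = p + (x₀−p)·cosh(ωT) + (ẋ₀/ω)·sinh(ωT) ⇒ p·(1 − cosh) = x(T) − x₀·cosh − (ẋ₀/ω)·sinh
numerator   = 0.1893 − (0.1549)·6.061657 − (0.4112/3.8879)·5.978602 = -1.381972
denominator = 1 − 6.061657 = -5.061657
p = -1.381972 / -5.061657 = 0.2730

p = 0.2730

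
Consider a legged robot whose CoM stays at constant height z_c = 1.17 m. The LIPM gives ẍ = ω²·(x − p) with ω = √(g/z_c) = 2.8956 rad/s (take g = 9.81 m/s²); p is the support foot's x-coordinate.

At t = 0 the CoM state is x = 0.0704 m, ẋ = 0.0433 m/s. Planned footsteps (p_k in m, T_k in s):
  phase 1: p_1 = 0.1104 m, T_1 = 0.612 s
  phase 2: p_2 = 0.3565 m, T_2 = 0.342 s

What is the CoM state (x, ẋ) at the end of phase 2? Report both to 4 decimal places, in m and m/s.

phase 1: p=0.1104, T=0.612, ωT=1.772107, cosh=3.026606, sinh=2.856632; start (x,ẋ)=(0.070400, 0.043300) → end (x,ẋ)=(0.032053, -0.199814)
phase 2: p=0.3565, T=0.342, ωT=0.990295, cosh=1.531748, sinh=1.160281; start (x,ẋ)=(0.032053, -0.199814) → end (x,ẋ)=(-0.220538, -1.396113)

x = -0.2205, ẋ = -1.3961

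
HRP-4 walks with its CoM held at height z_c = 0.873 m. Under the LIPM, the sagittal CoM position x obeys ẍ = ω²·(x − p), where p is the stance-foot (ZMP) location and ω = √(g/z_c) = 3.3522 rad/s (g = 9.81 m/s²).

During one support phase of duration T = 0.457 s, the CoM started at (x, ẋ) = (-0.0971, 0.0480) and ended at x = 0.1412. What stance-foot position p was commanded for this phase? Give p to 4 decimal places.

ωT = 3.3522·0.457 = 1.531955; cosh(ωT) = 2.421664, sinh(ωT) = 2.205552
x(T) = p + (x₀−p)·cosh(ωT) + (ẋ₀/ω)·sinh(ωT) ⇒ p·(1 − cosh) = x(T) − x₀·cosh − (ẋ₀/ω)·sinh
numerator   = 0.1412 − (-0.0971)·2.421664 − (0.0480/3.3522)·2.205552 = 0.344762
denominator = 1 − 2.421664 = -1.421664
p = 0.344762 / -1.421664 = -0.2425

p = -0.2425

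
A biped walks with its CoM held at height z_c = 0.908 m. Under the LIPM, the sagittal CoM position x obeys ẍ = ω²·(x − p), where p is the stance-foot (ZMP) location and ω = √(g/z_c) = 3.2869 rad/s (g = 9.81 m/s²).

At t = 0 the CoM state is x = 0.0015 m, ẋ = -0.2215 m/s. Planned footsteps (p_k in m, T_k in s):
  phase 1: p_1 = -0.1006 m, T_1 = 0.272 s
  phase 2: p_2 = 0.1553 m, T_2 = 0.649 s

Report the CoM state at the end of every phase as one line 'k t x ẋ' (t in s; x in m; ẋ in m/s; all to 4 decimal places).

1 0.2720 -0.0235 0.0256
2 0.9210 -0.5777 -2.3365

phase 1: p=-0.1006, T=0.272, ωT=0.894037, cosh=1.426991, sinh=1.017989; start (x,ẋ)=(0.001500, -0.221500) → end (x,ẋ)=(-0.023505, 0.025551)
phase 2: p=0.1553, T=0.649, ωT=2.133198, cosh=4.280140, sinh=4.161682; start (x,ẋ)=(-0.023505, 0.025551) → end (x,ẋ)=(-0.577660, -2.336521)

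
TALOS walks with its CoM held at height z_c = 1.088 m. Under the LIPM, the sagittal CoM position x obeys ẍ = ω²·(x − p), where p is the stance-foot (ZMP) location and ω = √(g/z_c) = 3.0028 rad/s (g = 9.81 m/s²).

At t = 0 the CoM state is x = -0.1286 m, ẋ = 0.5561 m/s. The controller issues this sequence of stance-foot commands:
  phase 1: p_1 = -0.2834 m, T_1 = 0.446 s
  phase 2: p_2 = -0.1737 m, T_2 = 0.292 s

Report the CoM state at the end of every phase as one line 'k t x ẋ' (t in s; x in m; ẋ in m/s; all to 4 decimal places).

1 0.4460 0.3614 1.9600
2 0.7380 1.2291 4.3593

phase 1: p=-0.2834, T=0.446, ωT=1.339249, cosh=2.039109, sinh=1.777067; start (x,ẋ)=(-0.128600, 0.556100) → end (x,ẋ)=(0.361356, 1.959989)
phase 2: p=-0.1737, T=0.292, ωT=0.876818, cosh=1.409672, sinh=0.993567; start (x,ẋ)=(0.361356, 1.959989) → end (x,ẋ)=(1.229075, 4.359272)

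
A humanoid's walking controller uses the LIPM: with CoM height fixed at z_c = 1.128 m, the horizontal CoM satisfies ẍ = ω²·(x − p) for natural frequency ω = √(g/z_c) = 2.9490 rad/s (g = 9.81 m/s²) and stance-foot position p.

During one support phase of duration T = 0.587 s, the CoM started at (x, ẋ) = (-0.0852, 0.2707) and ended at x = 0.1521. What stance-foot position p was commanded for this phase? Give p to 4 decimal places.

p = -0.0780

ωT = 2.9490·0.587 = 1.731063; cosh(ωT) = 2.911875, sinh(ωT) = 2.734779
x(T) = p + (x₀−p)·cosh(ωT) + (ẋ₀/ω)·sinh(ωT) ⇒ p·(1 − cosh) = x(T) − x₀·cosh − (ẋ₀/ω)·sinh
numerator   = 0.1521 − (-0.0852)·2.911875 − (0.2707/2.9490)·2.734779 = 0.149156
denominator = 1 − 2.911875 = -1.911875
p = 0.149156 / -1.911875 = -0.0780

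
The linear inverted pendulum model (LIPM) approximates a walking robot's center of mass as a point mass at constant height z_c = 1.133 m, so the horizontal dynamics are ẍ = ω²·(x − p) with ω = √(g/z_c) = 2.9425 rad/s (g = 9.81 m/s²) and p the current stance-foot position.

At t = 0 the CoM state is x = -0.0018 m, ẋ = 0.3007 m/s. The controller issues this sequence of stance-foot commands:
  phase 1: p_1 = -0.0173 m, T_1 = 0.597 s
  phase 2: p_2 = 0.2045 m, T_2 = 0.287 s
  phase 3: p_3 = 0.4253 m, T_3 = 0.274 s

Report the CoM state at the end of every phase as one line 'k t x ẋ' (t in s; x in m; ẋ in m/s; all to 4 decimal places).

phase 1: p=-0.0173, T=0.597, ωT=1.756672, cosh=2.982873, sinh=2.810255; start (x,ẋ)=(-0.001800, 0.300700) → end (x,ẋ)=(0.316120, 1.025122)
phase 2: p=0.2045, T=0.287, ωT=0.844497, cosh=1.378291, sinh=0.948518; start (x,ẋ)=(0.316120, 1.025122) → end (x,ẋ)=(0.688794, 1.724450)
phase 3: p=0.4253, T=0.274, ωT=0.806245, cosh=1.343007, sinh=0.896476; start (x,ẋ)=(0.688794, 1.724450) → end (x,ẋ)=(1.304553, 3.011015)

1 0.5970 0.3161 1.0251
2 0.8840 0.6888 1.7244
3 1.1580 1.3046 3.0110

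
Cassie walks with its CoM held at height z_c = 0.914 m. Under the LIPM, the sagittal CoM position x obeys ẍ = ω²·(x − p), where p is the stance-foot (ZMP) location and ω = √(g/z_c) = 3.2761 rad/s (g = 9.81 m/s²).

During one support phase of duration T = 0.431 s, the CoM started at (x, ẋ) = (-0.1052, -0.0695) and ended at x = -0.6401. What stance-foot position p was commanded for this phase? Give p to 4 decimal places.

ωT = 3.2761·0.431 = 1.411999; cosh(ωT) = 2.173904, sinh(ωT) = 1.930248
x(T) = p + (x₀−p)·cosh(ωT) + (ẋ₀/ω)·sinh(ωT) ⇒ p·(1 − cosh) = x(T) − x₀·cosh − (ẋ₀/ω)·sinh
numerator   = -0.6401 − (-0.1052)·2.173904 − (-0.0695/3.2761)·1.930248 = -0.370457
denominator = 1 − 2.173904 = -1.173904
p = -0.370457 / -1.173904 = 0.3156

p = 0.3156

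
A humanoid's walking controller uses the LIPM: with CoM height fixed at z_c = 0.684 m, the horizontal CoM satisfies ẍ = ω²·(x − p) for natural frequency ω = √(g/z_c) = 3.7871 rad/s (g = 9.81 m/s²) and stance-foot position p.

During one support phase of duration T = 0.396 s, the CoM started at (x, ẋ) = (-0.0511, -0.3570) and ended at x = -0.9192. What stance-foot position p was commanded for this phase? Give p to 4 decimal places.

p = 0.4427

ωT = 3.7871·0.396 = 1.499692; cosh(ωT) = 2.351753, sinh(ωT) = 2.128554
x(T) = p + (x₀−p)·cosh(ωT) + (ẋ₀/ω)·sinh(ωT) ⇒ p·(1 − cosh) = x(T) − x₀·cosh − (ẋ₀/ω)·sinh
numerator   = -0.9192 − (-0.0511)·2.351753 − (-0.3570/3.7871)·2.128554 = -0.598372
denominator = 1 − 2.351753 = -1.351753
p = -0.598372 / -1.351753 = 0.4427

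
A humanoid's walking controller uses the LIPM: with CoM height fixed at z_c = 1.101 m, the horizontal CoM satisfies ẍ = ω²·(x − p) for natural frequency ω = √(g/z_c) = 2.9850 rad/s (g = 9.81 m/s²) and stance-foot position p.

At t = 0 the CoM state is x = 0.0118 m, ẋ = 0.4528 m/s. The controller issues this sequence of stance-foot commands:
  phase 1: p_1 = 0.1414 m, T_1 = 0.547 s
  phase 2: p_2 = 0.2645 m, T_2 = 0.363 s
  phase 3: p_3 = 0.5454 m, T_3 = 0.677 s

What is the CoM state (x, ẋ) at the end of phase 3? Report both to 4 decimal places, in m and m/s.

x = -0.6487, ẋ = -3.4294

phase 1: p=0.1414, T=0.547, ωT=1.632795, cosh=2.656771, sinh=2.461389; start (x,ẋ)=(0.011800, 0.452800) → end (x,ẋ)=(0.170455, 0.250783)
phase 2: p=0.2645, T=0.363, ωT=1.083555, cosh=1.646778, sinh=1.308388; start (x,ẋ)=(0.170455, 0.250783) → end (x,ẋ)=(0.219552, 0.045687)
phase 3: p=0.5454, T=0.677, ωT=2.020845, cosh=3.838620, sinh=3.706077; start (x,ẋ)=(0.219552, 0.045687) → end (x,ẋ)=(-0.648683, -3.429362)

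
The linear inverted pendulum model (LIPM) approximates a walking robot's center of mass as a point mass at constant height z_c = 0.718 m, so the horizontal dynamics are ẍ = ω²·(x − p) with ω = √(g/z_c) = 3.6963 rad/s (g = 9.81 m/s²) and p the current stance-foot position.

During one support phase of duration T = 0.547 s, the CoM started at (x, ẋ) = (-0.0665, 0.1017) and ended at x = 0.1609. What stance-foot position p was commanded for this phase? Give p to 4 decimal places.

p = -0.1106

ωT = 3.6963·0.547 = 2.021876; cosh(ωT) = 3.842444, sinh(ωT) = 3.710037
x(T) = p + (x₀−p)·cosh(ωT) + (ẋ₀/ω)·sinh(ωT) ⇒ p·(1 − cosh) = x(T) − x₀·cosh − (ẋ₀/ω)·sinh
numerator   = 0.1609 − (-0.0665)·3.842444 − (0.1017/3.6963)·3.710037 = 0.314345
denominator = 1 − 3.842444 = -2.842444
p = 0.314345 / -2.842444 = -0.1106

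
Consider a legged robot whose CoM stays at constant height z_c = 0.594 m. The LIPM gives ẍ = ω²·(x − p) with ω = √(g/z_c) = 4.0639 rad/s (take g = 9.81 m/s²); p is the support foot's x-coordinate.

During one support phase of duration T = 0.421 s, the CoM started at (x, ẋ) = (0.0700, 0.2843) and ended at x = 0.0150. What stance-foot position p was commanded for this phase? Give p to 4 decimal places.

p = 0.2004

ωT = 4.0639·0.421 = 1.710902; cosh(ωT) = 2.857327, sinh(ωT) = 2.676624
x(T) = p + (x₀−p)·cosh(ωT) + (ẋ₀/ω)·sinh(ωT) ⇒ p·(1 − cosh) = x(T) − x₀·cosh − (ẋ₀/ω)·sinh
numerator   = 0.0150 − (0.0700)·2.857327 − (0.2843/4.0639)·2.676624 = -0.372263
denominator = 1 − 2.857327 = -1.857327
p = -0.372263 / -1.857327 = 0.2004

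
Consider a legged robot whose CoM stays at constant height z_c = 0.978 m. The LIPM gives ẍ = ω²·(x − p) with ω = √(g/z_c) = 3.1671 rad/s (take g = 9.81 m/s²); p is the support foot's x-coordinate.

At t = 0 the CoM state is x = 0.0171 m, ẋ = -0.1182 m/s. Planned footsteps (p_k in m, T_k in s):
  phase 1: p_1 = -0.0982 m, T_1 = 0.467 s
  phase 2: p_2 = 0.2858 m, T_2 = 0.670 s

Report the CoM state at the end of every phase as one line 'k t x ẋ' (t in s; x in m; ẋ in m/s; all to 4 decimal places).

phase 1: p=-0.0982, T=0.467, ωT=1.479036, cosh=2.308284, sinh=2.080427; start (x,ẋ)=(0.017100, -0.118200) → end (x,ẋ)=(0.090301, 0.486863)
phase 2: p=0.2858, T=0.670, ωT=2.121957, cosh=4.233627, sinh=4.113830; start (x,ẋ)=(0.090301, 0.486863) → end (x,ẋ)=(0.090530, -0.485939)

1 0.4670 0.0903 0.4869
2 1.1370 0.0905 -0.4859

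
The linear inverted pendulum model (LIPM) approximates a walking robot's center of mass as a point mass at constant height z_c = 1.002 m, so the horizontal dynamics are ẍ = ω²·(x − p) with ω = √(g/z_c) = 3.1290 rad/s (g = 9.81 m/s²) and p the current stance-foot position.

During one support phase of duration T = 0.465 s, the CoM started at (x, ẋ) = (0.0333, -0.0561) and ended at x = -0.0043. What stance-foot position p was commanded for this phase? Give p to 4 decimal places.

ωT = 3.1290·0.465 = 1.454985; cosh(ωT) = 2.258912, sinh(ωT) = 2.025508
x(T) = p + (x₀−p)·cosh(ωT) + (ẋ₀/ω)·sinh(ωT) ⇒ p·(1 − cosh) = x(T) − x₀·cosh − (ẋ₀/ω)·sinh
numerator   = -0.0043 − (0.0333)·2.258912 − (-0.0561/3.1290)·2.025508 = -0.043206
denominator = 1 − 2.258912 = -1.258912
p = -0.043206 / -1.258912 = 0.0343

p = 0.0343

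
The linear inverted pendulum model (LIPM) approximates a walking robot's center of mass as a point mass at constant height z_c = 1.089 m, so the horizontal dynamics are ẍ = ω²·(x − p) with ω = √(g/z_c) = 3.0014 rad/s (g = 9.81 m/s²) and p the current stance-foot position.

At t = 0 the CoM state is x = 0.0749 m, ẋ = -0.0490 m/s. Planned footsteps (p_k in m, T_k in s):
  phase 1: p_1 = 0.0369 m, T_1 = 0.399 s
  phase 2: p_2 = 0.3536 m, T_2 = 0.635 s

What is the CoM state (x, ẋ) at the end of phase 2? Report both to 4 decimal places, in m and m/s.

phase 1: p=0.0369, T=0.399, ωT=1.197559, cosh=1.806976, sinh=1.505045; start (x,ẋ)=(0.074900, -0.049000) → end (x,ẋ)=(0.080994, 0.083113)
phase 2: p=0.3536, T=0.635, ωT=1.905889, cosh=3.437037, sinh=3.288347; start (x,ẋ)=(0.080994, 0.083113) → end (x,ẋ)=(-0.492297, -2.404859)

x = -0.4923, ẋ = -2.4049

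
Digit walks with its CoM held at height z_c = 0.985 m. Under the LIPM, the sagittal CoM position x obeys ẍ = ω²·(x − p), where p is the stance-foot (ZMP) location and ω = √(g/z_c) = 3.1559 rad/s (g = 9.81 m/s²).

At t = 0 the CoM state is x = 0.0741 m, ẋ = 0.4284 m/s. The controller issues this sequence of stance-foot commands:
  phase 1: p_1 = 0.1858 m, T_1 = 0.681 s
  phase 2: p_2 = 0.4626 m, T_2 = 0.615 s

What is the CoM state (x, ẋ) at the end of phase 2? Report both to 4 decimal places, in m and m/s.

phase 1: p=0.1858, T=0.681, ωT=2.149168, cosh=4.347150, sinh=4.230568; start (x,ẋ)=(0.074100, 0.428400) → end (x,ẋ)=(0.274505, 0.370984)
phase 2: p=0.4626, T=0.615, ωT=1.940878, cosh=3.554222, sinh=3.410645; start (x,ẋ)=(0.274505, 0.370984) → end (x,ẋ)=(0.194999, -0.706029)

x = 0.1950, ẋ = -0.7060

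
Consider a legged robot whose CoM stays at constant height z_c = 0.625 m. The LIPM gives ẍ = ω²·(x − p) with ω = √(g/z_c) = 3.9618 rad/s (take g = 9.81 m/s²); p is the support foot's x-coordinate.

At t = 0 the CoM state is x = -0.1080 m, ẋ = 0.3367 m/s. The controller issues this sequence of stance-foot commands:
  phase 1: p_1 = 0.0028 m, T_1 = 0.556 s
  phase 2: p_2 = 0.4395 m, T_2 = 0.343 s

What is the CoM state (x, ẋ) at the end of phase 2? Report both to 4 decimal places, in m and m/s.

x = -0.9238, ẋ = -4.9344

phase 1: p=0.0028, T=0.556, ωT=2.202761, cosh=4.580231, sinh=4.469733; start (x,ẋ)=(-0.108000, 0.336700) → end (x,ẋ)=(-0.124822, -0.419904)
phase 2: p=0.4395, T=0.343, ωT=1.358897, cosh=2.074422, sinh=1.817478; start (x,ẋ)=(-0.124822, -0.419904) → end (x,ẋ)=(-0.923773, -4.934449)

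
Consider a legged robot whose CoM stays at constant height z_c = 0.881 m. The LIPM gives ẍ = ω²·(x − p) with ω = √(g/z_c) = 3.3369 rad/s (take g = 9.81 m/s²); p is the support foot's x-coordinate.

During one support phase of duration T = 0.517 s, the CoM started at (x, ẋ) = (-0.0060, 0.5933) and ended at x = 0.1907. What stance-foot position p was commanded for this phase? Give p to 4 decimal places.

ωT = 3.3369·0.517 = 1.725177; cosh(ωT) = 2.895829, sinh(ωT) = 2.717687
x(T) = p + (x₀−p)·cosh(ωT) + (ẋ₀/ω)·sinh(ωT) ⇒ p·(1 − cosh) = x(T) − x₀·cosh − (ẋ₀/ω)·sinh
numerator   = 0.1907 − (-0.0060)·2.895829 − (0.5933/3.3369)·2.717687 = -0.275129
denominator = 1 − 2.895829 = -1.895829
p = -0.275129 / -1.895829 = 0.1451

p = 0.1451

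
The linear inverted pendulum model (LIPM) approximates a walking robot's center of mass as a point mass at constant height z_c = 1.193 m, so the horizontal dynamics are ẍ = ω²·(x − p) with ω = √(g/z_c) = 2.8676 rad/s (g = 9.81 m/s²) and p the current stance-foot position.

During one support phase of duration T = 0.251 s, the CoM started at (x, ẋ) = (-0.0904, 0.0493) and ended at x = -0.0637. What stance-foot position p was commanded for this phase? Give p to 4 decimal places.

p = -0.1393

ωT = 2.8676·0.251 = 0.719768; cosh(ωT) = 1.270411, sinh(ωT) = 0.783545
x(T) = p + (x₀−p)·cosh(ωT) + (ẋ₀/ω)·sinh(ωT) ⇒ p·(1 − cosh) = x(T) − x₀·cosh − (ẋ₀/ω)·sinh
numerator   = -0.0637 − (-0.0904)·1.270411 − (0.0493/2.8676)·0.783545 = 0.037674
denominator = 1 − 1.270411 = -0.270411
p = 0.037674 / -0.270411 = -0.1393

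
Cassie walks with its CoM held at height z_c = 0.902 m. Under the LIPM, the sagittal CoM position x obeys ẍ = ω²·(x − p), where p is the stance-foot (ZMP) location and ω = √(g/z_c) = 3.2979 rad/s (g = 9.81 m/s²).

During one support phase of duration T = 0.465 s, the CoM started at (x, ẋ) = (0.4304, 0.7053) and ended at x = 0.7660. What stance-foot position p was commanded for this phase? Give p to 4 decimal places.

p = 0.5265

ωT = 3.2979·0.465 = 1.533524; cosh(ωT) = 2.425126, sinh(ωT) = 2.209352
x(T) = p + (x₀−p)·cosh(ωT) + (ẋ₀/ω)·sinh(ωT) ⇒ p·(1 − cosh) = x(T) − x₀·cosh − (ẋ₀/ω)·sinh
numerator   = 0.7660 − (0.4304)·2.425126 − (0.7053/3.2979)·2.209352 = -0.750274
denominator = 1 − 2.425126 = -1.425126
p = -0.750274 / -1.425126 = 0.5265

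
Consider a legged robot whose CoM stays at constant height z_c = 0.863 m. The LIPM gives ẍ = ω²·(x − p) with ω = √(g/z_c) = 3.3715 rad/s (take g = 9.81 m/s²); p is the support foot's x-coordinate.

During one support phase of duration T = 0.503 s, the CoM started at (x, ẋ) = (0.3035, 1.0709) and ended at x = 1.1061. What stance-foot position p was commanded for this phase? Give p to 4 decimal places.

ωT = 3.3715·0.503 = 1.695865; cosh(ωT) = 2.817399, sinh(ωT) = 2.633958
x(T) = p + (x₀−p)·cosh(ωT) + (ẋ₀/ω)·sinh(ωT) ⇒ p·(1 − cosh) = x(T) − x₀·cosh − (ẋ₀/ω)·sinh
numerator   = 1.1061 − (0.3035)·2.817399 − (1.0709/3.3715)·2.633958 = -0.585613
denominator = 1 − 2.817399 = -1.817399
p = -0.585613 / -1.817399 = 0.3222

p = 0.3222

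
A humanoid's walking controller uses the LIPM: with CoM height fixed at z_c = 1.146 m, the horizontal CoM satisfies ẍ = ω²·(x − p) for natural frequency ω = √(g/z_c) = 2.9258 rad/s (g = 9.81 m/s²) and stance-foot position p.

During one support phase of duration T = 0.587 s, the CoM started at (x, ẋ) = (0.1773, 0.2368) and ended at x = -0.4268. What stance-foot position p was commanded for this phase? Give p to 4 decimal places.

p = 0.6159

ωT = 2.9258·0.587 = 1.717445; cosh(ωT) = 2.874900, sinh(ωT) = 2.695376
x(T) = p + (x₀−p)·cosh(ωT) + (ẋ₀/ω)·sinh(ωT) ⇒ p·(1 − cosh) = x(T) − x₀·cosh − (ẋ₀/ω)·sinh
numerator   = -0.4268 − (0.1773)·2.874900 − (0.2368/2.9258)·2.695376 = -1.154670
denominator = 1 − 2.874900 = -1.874900
p = -1.154670 / -1.874900 = 0.6159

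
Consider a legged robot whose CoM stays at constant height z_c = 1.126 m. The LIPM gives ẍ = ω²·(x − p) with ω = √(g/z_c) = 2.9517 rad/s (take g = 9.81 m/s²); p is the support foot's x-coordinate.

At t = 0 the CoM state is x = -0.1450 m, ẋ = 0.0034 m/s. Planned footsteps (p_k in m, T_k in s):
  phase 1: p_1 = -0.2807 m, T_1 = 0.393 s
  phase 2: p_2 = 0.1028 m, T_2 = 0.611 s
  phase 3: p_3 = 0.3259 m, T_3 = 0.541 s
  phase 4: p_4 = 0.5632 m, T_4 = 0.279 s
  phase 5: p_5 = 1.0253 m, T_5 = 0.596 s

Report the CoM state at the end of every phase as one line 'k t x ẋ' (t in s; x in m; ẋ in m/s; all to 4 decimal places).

phase 1: p=-0.2807, T=0.393, ωT=1.160018, cosh=1.751736, sinh=1.438255; start (x,ẋ)=(-0.145000, 0.003400) → end (x,ẋ)=(-0.041333, 0.582043)
phase 2: p=0.1028, T=0.611, ωT=1.803489, cosh=3.117756, sinh=2.953033; start (x,ẋ)=(-0.041333, 0.582043) → end (x,ẋ)=(0.235735, 0.558339)
phase 3: p=0.3259, T=0.541, ωT=1.596870, cosh=2.570041, sinh=2.367511; start (x,ẋ)=(0.235735, 0.558339) → end (x,ẋ)=(0.542007, 0.804864)
phase 4: p=0.5632, T=0.279, ωT=0.823524, cosh=1.358699, sinh=0.919817; start (x,ẋ)=(0.542007, 0.804864) → end (x,ẋ)=(0.785219, 1.036029)
phase 5: p=1.0253, T=0.596, ωT=1.759213, cosh=2.990023, sinh=2.817843; start (x,ẋ)=(0.785219, 1.036029) → end (x,ẋ)=(1.296498, 1.100894)

1 0.3930 -0.0413 0.5820
2 1.0040 0.2357 0.5583
3 1.5450 0.5420 0.8049
4 1.8240 0.7852 1.0360
5 2.4200 1.2965 1.1009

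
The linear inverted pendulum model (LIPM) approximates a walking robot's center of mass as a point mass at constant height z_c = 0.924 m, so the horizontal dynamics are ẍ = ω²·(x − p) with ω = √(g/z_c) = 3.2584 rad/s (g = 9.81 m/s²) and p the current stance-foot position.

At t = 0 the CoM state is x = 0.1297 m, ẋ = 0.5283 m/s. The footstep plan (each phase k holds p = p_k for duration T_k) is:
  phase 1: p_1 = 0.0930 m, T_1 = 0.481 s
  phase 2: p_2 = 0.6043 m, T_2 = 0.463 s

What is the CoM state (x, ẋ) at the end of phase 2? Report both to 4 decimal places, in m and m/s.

phase 1: p=0.0930, T=0.481, ωT=1.567290, cosh=2.501126, sinh=2.292516; start (x,ẋ)=(0.129700, 0.528300) → end (x,ẋ)=(0.556488, 1.595491)
phase 2: p=0.6043, T=0.463, ωT=1.508639, cosh=2.370893, sinh=2.149682; start (x,ẋ)=(0.556488, 1.595491) → end (x,ẋ)=(1.543545, 3.447838)

x = 1.5435, ẋ = 3.4478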